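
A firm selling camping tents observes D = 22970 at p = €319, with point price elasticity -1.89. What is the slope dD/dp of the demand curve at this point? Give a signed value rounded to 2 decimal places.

-136.09

Ed = (dD/dp)·(p/D) ⇒ dD/dp = Ed·D/p = (-1.89)·22970/319 = -136.0918…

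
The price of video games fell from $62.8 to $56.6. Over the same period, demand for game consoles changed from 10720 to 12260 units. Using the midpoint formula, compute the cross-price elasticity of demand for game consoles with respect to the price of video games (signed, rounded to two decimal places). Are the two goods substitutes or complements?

%ΔQ_{game consoles} = (12260 − 10720)/avg = 1540/11490 = 0.134029…
%ΔP_{video games} = (56.6 − 62.8)/avg = -6.2/59.7 = -0.103852…
E_cross = (1540/11490) / (-6.2/59.7) = -1.2905…
E_cross < 0 ⇒ the goods are complements.

-1.29; complements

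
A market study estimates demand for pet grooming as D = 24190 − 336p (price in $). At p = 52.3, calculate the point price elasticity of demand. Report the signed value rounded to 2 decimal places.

-2.66

dD/dp = −336. At p = 52.3, D = 24190 − 336(52.3) = 6617.2.
Ed = (dD/dp)·(p/D) = −336 × (52.3/6617.2) = -2.6556…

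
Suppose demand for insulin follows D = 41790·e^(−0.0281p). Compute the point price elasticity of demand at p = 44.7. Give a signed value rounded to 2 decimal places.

dD/dp = −0.0281·D = -334.406. At p = 44.7, D = 11900.6.
Ed = (dD/dp)·(p/D) = (-334.406) × (44.7/11900.6) = -1.2560…

-1.26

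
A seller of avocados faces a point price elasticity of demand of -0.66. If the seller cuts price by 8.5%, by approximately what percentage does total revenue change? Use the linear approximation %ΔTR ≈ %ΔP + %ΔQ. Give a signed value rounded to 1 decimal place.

%ΔQ ≈ Ed × %ΔP = (-0.66) × (-8.5%) = +5.6100%
%ΔTR ≈ %ΔP + %ΔQ = (-8.5%) + (+5.6100%) = -2.8900%

-2.9%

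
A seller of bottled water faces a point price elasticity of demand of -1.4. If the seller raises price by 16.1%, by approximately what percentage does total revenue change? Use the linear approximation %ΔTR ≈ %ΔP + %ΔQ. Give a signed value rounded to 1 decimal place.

%ΔQ ≈ Ed × %ΔP = (-1.4) × (+16.1%) = -22.5400%
%ΔTR ≈ %ΔP + %ΔQ = (+16.1%) + (-22.5400%) = -6.4400%

-6.4%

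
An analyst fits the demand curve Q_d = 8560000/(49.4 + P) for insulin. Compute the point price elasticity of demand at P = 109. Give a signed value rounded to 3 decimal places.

dQ_d/dP = −8560000/(49.4 + P)² = -341.164. At P = 109, Q_d = 54040.4.
Ed = (dQ_d/dP)·(P/Q_d) = (-341.164) × (109/54040.4) = -0.68813…

-0.688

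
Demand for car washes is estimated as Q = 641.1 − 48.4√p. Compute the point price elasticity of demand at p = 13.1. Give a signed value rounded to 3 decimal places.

dQ/dp = −48.4/(2√p) = -6.68621. At p = 13.1, Q = 465.921.
Ed = (dQ/dp)·(p/Q) = (-6.68621) × (13.1/465.921) = -0.18799…

-0.188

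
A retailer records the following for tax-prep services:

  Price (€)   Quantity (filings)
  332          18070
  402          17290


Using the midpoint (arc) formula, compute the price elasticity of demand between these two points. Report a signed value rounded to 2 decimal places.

%ΔQ = (17290 − 18070) / [(18070 + 17290)/2] = -780/17680 = -0.044117…
%ΔP = (402 − 332) / [(332 + 402)/2] = 70/367 = 0.190735…
Arc Ed = %ΔQ / %ΔP = (-780/17680) / (70/367) = -0.2313…

-0.23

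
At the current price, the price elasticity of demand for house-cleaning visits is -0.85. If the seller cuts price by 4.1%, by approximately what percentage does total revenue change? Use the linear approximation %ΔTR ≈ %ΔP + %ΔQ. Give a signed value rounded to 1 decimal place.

%ΔQ ≈ Ed × %ΔP = (-0.85) × (-4.1%) = +3.4850%
%ΔTR ≈ %ΔP + %ΔQ = (-4.1%) + (+3.4850%) = -0.6150%

-0.6%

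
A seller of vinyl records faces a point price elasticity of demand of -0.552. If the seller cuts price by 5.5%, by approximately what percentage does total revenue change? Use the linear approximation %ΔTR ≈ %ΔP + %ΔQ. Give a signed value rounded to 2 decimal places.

-2.46%

%ΔQ ≈ Ed × %ΔP = (-0.552) × (-5.5%) = +3.0360%
%ΔTR ≈ %ΔP + %ΔQ = (-5.5%) + (+3.0360%) = -2.4640%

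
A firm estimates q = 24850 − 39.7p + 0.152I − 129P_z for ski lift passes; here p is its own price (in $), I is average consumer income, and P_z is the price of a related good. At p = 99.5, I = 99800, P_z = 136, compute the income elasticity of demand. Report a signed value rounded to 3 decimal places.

At the given values, q = 24850 − 39.7(99.5) + 0.152(99800) − 129(136) = 18525.45.
∂q/∂I = 0.152.
E = (0.152) × (99800/18525.45) = 0.81885…

0.819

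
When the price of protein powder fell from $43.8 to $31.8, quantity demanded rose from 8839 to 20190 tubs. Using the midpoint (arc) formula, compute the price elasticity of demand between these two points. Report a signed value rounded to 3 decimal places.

%ΔQ = (20190 − 8839) / [(8839 + 20190)/2] = 11351/14514.5 = 0.782045…
%ΔP = (31.8 − 43.8) / [(43.8 + 31.8)/2] = -12/37.8 = -0.317460…
Arc Ed = %ΔQ / %ΔP = (11351/14514.5) / (-12/37.8) = -2.46344…

-2.463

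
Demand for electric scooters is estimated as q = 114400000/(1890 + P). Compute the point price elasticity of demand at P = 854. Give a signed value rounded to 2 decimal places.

dq/dP = −114400000/(1890 + P)² = -15.1935. At P = 854, q = 41691.
Ed = (dq/dP)·(P/q) = (-15.1935) × (854/41691) = -0.3112…

-0.31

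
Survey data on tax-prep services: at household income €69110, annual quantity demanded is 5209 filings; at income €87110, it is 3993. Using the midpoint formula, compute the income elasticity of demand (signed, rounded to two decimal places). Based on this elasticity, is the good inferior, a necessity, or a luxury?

%ΔQ = (3993 − 5209)/[( 5209 + 3993)/2] = -1216/4601 = -0.264290…
%ΔIncome = (87110 − 69110)/[( 69110 + 87110)/2] = 18000/78110 = 0.230444…
E_income = (-1216/4601) / (18000/78110) = -1.1468…
E_income < 0 ⇒ inferior good.

-1.15; inferior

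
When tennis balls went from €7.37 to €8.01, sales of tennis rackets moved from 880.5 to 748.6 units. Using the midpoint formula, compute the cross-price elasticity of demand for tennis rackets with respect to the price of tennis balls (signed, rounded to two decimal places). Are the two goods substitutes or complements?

%ΔQ_{tennis rackets} = (748.6 − 880.5)/avg = -131.9/814.55 = -0.161929…
%ΔP_{tennis balls} = (8.01 − 7.37)/avg = 0.64/7.69 = 0.083224…
E_cross = (-131.9/814.55) / (0.64/7.69) = -1.9456…
E_cross < 0 ⇒ the goods are complements.

-1.95; complements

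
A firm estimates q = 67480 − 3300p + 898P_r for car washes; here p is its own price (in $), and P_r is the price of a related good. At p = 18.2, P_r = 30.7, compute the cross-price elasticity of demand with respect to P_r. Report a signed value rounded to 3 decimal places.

At the given values, q = 67480 − 3300(18.2) + 898(30.7) = 34988.6.
∂q/∂P_r = 898.
E = (898) × (30.7/34988.6) = 0.78793…

0.788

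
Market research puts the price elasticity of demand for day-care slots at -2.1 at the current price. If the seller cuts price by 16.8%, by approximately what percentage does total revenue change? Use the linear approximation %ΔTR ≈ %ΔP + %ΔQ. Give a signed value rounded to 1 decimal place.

+18.5%

%ΔQ ≈ Ed × %ΔP = (-2.1) × (-16.8%) = +35.2800%
%ΔTR ≈ %ΔP + %ΔQ = (-16.8%) + (+35.2800%) = +18.4800%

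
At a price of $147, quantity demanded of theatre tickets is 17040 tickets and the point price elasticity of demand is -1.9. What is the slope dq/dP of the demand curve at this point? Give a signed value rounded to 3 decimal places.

-220.245

Ed = (dq/dP)·(P/q) ⇒ dq/dP = Ed·q/P = (-1.9)·17040/147 = -220.24489…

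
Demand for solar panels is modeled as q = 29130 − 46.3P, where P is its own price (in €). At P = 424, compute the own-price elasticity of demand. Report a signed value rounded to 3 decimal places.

At the given values, q = 29130 − 46.3(424) = 9498.8.
∂q/∂P = −46.3.
E = (-46.3) × (424/9498.8) = -2.06670…

-2.067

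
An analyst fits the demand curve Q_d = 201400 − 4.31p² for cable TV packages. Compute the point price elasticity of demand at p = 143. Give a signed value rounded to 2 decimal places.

dQ_d/dp = −2·4.31·p = -1232.66. At p = 143, Q_d = 113264.81.
Ed = (dQ_d/dp)·(p/Q_d) = (-1232.66) × (143/113264.81) = -1.5562…

-1.56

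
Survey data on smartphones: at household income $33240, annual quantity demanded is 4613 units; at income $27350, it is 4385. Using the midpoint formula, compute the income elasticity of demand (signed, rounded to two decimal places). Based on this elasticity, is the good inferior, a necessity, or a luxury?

0.26; necessity

%ΔQ = (4385 − 4613)/[( 4613 + 4385)/2] = -228/4499 = -0.050677…
%ΔIncome = (27350 − 33240)/[( 33240 + 27350)/2] = -5890/30295 = -0.194421…
E_income = (-228/4499) / (-5890/30295) = 0.2606…
0 < E_income < 1 ⇒ normal good, necessity.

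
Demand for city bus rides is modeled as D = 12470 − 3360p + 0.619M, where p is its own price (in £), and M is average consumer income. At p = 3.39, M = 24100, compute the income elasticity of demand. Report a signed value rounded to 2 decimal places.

At the given values, D = 12470 − 3360(3.39) + 0.619(24100) = 15997.5.
∂D/∂M = 0.619.
E = (0.619) × (24100/15997.5) = 0.9325…

0.93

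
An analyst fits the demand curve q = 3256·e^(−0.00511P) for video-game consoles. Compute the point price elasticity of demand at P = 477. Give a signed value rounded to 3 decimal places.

dq/dP = −0.00511·q = -1.45387. At P = 477, q = 284.515.
Ed = (dq/dP)·(P/q) = (-1.45387) × (477/284.515) = -2.43747

-2.437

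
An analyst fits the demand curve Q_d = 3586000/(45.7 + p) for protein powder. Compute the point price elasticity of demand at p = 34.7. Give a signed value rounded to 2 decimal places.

dQ_d/dp = −3586000/(45.7 + p)² = -554.751. At p = 34.7, Q_d = 44602.
Ed = (dQ_d/dp)·(p/Q_d) = (-554.751) × (34.7/44602) = -0.4315…

-0.43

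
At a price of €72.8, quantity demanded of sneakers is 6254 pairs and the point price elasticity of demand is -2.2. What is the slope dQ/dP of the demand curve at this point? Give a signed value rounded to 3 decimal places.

Ed = (dQ/dP)·(P/Q) ⇒ dQ/dP = Ed·Q/P = (-2.2)·6254/72.8 = -188.99450…

-188.995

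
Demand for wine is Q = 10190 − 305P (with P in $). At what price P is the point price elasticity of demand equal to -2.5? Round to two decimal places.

Ed = −305P/(10190 − 305P). Set this equal to -2.5:
305P = 2.5·(10190 − 305P) ⇒ 305P(1 + 2.5) = 2.5·10190
P = 2.5·10190 / (305·3.5) = 23.8641…

23.86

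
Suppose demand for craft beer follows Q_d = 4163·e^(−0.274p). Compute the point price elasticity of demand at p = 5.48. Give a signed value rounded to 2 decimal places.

dQ_d/dp = −0.274·Q_d = -254.13. At p = 5.48, Q_d = 927.48.
Ed = (dQ_d/dp)·(p/Q_d) = (-254.13) × (5.48/927.48) = -1.5015…

-1.50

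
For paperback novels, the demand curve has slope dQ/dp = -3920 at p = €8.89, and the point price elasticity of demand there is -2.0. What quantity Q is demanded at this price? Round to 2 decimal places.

17424.40

Ed = (dQ/dp)·(p/Q) ⇒ Q = (dQ/dp)·p/Ed = (-3920)·8.89/(-2.0) = 17424.4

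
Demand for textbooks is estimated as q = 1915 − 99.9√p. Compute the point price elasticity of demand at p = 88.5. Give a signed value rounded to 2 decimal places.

dq/dp = −99.9/(2√p) = -5.30963. At p = 88.5, q = 975.196.
Ed = (dq/dp)·(p/q) = (-5.30963) × (88.5/975.196) = -0.4818…

-0.48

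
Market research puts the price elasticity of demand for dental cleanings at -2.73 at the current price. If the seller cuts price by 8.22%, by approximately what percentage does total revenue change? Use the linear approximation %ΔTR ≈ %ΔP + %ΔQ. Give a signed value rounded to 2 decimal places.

%ΔQ ≈ Ed × %ΔP = (-2.73) × (-8.22%) = +22.4406%
%ΔTR ≈ %ΔP + %ΔQ = (-8.22%) + (+22.4406%) = +14.2206%

+14.22%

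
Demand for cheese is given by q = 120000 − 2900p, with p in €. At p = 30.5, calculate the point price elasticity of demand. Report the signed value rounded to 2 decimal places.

dq/dp = −2900. At p = 30.5, q = 120000 − 2900(30.5) = 31550.
Ed = (dq/dp)·(p/q) = −2900 × (30.5/31550) = -2.8034…

-2.80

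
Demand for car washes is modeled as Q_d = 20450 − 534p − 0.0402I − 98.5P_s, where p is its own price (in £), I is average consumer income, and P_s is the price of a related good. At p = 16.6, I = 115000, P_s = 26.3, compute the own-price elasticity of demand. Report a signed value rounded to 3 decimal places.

-2.028

At the given values, Q_d = 20450 − 534(16.6) − 0.0402(115000) − 98.5(26.3) = 4372.05.
∂Q_d/∂p = −534.
E = (-534) × (16.6/4372.05) = -2.02751…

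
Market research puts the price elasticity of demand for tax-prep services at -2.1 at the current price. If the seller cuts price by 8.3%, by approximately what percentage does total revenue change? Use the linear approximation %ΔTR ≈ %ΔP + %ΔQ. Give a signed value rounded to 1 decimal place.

+9.1%

%ΔQ ≈ Ed × %ΔP = (-2.1) × (-8.3%) = +17.4300%
%ΔTR ≈ %ΔP + %ΔQ = (-8.3%) + (+17.4300%) = +9.1300%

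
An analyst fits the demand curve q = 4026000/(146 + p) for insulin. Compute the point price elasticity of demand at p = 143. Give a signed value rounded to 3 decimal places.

dq/dp = −4026000/(146 + p)² = -48.2034. At p = 143, q = 13930.8.
Ed = (dq/dp)·(p/q) = (-48.2034) × (143/13930.8) = -0.49480…

-0.495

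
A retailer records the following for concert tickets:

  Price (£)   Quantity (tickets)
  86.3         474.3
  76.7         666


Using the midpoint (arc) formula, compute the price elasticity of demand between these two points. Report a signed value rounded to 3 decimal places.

-2.854

%ΔQ = (666 − 474.3) / [(474.3 + 666)/2] = 191.7/570.15 = 0.336227…
%ΔP = (76.7 − 86.3) / [(86.3 + 76.7)/2] = -9.6/81.5 = -0.117791…
Arc Ed = %ΔQ / %ΔP = (191.7/570.15) / (-9.6/81.5) = -2.85442…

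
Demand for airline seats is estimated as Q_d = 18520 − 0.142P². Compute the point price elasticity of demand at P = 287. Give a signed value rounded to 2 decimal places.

dQ_d/dP = −2·0.142·P = -81.508. At P = 287, Q_d = 6823.602.
Ed = (dQ_d/dP)·(P/Q_d) = (-81.508) × (287/6823.602) = -3.4282…

-3.43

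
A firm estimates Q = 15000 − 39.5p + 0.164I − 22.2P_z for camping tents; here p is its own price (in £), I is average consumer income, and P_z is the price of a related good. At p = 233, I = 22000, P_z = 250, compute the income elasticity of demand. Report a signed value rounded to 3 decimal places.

At the given values, Q = 15000 − 39.5(233) + 0.164(22000) − 22.2(250) = 3854.5.
∂Q/∂I = 0.164.
E = (0.164) × (22000/3854.5) = 0.93604…

0.936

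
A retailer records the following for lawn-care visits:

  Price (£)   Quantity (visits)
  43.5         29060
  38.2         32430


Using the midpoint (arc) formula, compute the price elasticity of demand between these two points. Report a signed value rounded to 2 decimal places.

-0.84

%ΔQ = (32430 − 29060) / [(29060 + 32430)/2] = 3370/30745 = 0.109611…
%ΔP = (38.2 − 43.5) / [(43.5 + 38.2)/2] = -5.3/40.85 = -0.129742…
Arc Ed = %ΔQ / %ΔP = (3370/30745) / (-5.3/40.85) = -0.8448…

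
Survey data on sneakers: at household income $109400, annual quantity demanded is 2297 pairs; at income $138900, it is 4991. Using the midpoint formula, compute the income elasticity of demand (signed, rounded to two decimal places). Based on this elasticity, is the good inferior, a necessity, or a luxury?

%ΔQ = (4991 − 2297)/[( 2297 + 4991)/2] = 2694/3644 = 0.739297…
%ΔIncome = (138900 − 109400)/[( 109400 + 138900)/2] = 29500/124150 = 0.237615…
E_income = (2694/3644) / (29500/124150) = 3.1113…
E_income > 1 ⇒ normal good, luxury.

3.11; luxury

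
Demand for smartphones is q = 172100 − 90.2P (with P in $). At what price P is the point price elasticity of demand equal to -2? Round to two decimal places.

Ed = −90.2P/(172100 − 90.2P). Set this equal to -2:
90.2P = 2·(172100 − 90.2P) ⇒ 90.2P(1 + 2) = 2·172100
P = 2·172100 / (90.2·3) = 1271.9881…

1271.99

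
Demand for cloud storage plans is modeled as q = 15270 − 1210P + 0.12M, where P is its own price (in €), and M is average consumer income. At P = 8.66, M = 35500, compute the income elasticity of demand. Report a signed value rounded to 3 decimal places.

0.471

At the given values, q = 15270 − 1210(8.66) + 0.12(35500) = 9051.4.
∂q/∂M = 0.12.
E = (0.12) × (35500/9051.4) = 0.47064…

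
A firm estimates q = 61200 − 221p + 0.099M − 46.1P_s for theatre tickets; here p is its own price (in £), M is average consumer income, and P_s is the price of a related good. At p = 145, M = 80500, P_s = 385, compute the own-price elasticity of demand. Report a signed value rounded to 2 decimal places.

-1.65

At the given values, q = 61200 − 221(145) + 0.099(80500) − 46.1(385) = 19376.
∂q/∂p = −221.
E = (-221) × (145/19376) = -1.6538…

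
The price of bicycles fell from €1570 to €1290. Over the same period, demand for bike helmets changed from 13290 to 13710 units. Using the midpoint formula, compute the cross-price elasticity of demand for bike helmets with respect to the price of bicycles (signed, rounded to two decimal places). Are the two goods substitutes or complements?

-0.16; complements

%ΔQ_{bike helmets} = (13710 − 13290)/avg = 420/13500 = 0.031111…
%ΔP_{bicycles} = (1290 − 1570)/avg = -280/1430 = -0.195804…
E_cross = (420/13500) / (-280/1430) = -0.1588…
E_cross < 0 ⇒ the goods are complements.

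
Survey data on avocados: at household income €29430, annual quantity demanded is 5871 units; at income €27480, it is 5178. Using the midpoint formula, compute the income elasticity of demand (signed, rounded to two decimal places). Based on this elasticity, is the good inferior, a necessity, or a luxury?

%ΔQ = (5178 − 5871)/[( 5871 + 5178)/2] = -693/5524.5 = -0.125441…
%ΔIncome = (27480 − 29430)/[( 29430 + 27480)/2] = -1950/28455 = -0.068529…
E_income = (-693/5524.5) / (-1950/28455) = 1.8304…
E_income > 1 ⇒ normal good, luxury.

1.83; luxury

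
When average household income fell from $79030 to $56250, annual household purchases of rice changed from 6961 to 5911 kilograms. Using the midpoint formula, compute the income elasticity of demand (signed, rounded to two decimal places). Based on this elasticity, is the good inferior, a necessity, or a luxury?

%ΔQ = (5911 − 6961)/[( 6961 + 5911)/2] = -1050/6436 = -0.163144…
%ΔIncome = (56250 − 79030)/[( 79030 + 56250)/2] = -22780/67640 = -0.336782…
E_income = (-1050/6436) / (-22780/67640) = 0.4844…
0 < E_income < 1 ⇒ normal good, necessity.

0.48; necessity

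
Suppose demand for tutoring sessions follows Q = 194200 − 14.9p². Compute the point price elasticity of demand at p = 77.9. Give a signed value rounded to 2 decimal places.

dQ/dp = −2·14.9·p = -2321.42. At p = 77.9, Q = 103780.691.
Ed = (dQ/dp)·(p/Q) = (-2321.42) × (77.9/103780.691) = -1.7425…

-1.74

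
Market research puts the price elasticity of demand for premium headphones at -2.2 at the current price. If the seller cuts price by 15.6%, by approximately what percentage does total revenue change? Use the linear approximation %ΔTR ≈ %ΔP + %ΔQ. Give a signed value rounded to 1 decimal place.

+18.7%

%ΔQ ≈ Ed × %ΔP = (-2.2) × (-15.6%) = +34.3200%
%ΔTR ≈ %ΔP + %ΔQ = (-15.6%) + (+34.3200%) = +18.7200%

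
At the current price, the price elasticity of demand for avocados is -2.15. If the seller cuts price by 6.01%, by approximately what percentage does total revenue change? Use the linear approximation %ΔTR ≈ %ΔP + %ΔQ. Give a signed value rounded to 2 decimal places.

%ΔQ ≈ Ed × %ΔP = (-2.15) × (-6.01%) = +12.9215%
%ΔTR ≈ %ΔP + %ΔQ = (-6.01%) + (+12.9215%) = +6.9115%

+6.91%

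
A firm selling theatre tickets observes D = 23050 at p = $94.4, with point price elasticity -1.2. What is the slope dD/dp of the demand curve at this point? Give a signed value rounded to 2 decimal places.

-293.01

Ed = (dD/dp)·(p/D) ⇒ dD/dp = Ed·D/p = (-1.2)·23050/94.4 = -293.0084…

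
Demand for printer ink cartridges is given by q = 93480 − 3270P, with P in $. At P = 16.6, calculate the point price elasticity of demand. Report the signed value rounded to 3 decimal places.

-1.385

dq/dP = −3270. At P = 16.6, q = 93480 − 3270(16.6) = 39198.
Ed = (dq/dP)·(P/q) = −3270 × (16.6/39198) = -1.38481…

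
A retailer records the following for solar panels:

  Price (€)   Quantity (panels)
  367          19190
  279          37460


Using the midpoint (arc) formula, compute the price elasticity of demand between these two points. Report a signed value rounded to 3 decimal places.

%ΔQ = (37460 − 19190) / [(19190 + 37460)/2] = 18270/28325 = 0.645013…
%ΔP = (279 − 367) / [(367 + 279)/2] = -88/323 = -0.272445…
Arc Ed = %ΔQ / %ΔP = (18270/28325) / (-88/323) = -2.36749…

-2.367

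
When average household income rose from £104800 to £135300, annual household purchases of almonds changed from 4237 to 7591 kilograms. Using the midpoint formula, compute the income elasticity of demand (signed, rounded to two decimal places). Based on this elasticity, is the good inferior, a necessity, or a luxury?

%ΔQ = (7591 − 4237)/[( 4237 + 7591)/2] = 3354/5914 = 0.567128…
%ΔIncome = (135300 − 104800)/[( 104800 + 135300)/2] = 30500/120050 = 0.254060…
E_income = (3354/5914) / (30500/120050) = 2.2322…
E_income > 1 ⇒ normal good, luxury.

2.23; luxury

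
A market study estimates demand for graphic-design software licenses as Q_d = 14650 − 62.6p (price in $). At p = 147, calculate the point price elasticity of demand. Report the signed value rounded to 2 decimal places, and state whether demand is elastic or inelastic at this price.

-1.69; elastic

dQ_d/dp = −62.6. At p = 147, Q_d = 14650 − 62.6(147) = 5447.8.
Ed = (dQ_d/dp)·(p/Q_d) = −62.6 × (147/5447.8) = -1.6891…
|Ed| = 1.69 > 1, so demand is elastic.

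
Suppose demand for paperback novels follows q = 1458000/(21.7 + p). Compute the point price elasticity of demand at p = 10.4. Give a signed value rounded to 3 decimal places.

dq/dp = −1458000/(21.7 + p)² = -1414.97. At p = 10.4, q = 45420.6.
Ed = (dq/dp)·(p/q) = (-1414.97) × (10.4/45420.6) = -0.32398…

-0.324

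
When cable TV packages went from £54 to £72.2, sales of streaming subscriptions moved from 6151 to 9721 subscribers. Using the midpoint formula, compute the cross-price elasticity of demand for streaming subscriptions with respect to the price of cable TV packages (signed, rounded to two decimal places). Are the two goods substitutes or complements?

1.56; substitutes

%ΔQ_{streaming subscriptions} = (9721 − 6151)/avg = 3570/7936 = 0.449848…
%ΔP_{cable TV packages} = (72.2 − 54)/avg = 18.2/63.1 = 0.288431…
E_cross = (3570/7936) / (18.2/63.1) = 1.5596…
E_cross > 0 ⇒ the goods are substitutes.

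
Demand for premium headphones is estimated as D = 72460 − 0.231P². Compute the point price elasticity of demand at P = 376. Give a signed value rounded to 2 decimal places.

dD/dP = −2·0.231·P = -173.712. At P = 376, D = 39802.144.
Ed = (dD/dP)·(P/D) = (-173.712) × (376/39802.144) = -1.6410…

-1.64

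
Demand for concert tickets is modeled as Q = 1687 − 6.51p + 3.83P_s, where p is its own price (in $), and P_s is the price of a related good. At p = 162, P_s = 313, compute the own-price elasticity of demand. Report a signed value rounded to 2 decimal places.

-0.58

At the given values, Q = 1687 − 6.51(162) + 3.83(313) = 1831.17.
∂Q/∂p = −6.51.
E = (-6.51) × (162/1831.17) = -0.5759…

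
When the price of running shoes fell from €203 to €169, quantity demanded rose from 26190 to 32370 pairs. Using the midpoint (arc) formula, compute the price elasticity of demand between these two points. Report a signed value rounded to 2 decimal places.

%ΔQ = (32370 − 26190) / [(26190 + 32370)/2] = 6180/29280 = 0.211065…
%ΔP = (169 − 203) / [(203 + 169)/2] = -34/186 = -0.182795…
Arc Ed = %ΔQ / %ΔP = (6180/29280) / (-34/186) = -1.1546…

-1.15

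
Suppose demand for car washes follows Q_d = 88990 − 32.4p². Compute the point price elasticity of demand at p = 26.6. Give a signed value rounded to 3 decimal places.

-0.694

dQ_d/dp = −2·32.4·p = -1723.68. At p = 26.6, Q_d = 66065.056.
Ed = (dQ_d/dp)·(p/Q_d) = (-1723.68) × (26.6/66065.056) = -0.69401…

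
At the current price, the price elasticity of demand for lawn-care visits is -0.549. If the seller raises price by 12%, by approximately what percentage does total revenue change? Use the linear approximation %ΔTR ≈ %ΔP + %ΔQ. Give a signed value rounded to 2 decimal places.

+5.41%

%ΔQ ≈ Ed × %ΔP = (-0.549) × (+12%) = -6.5880%
%ΔTR ≈ %ΔP + %ΔQ = (+12%) + (-6.5880%) = +5.4120%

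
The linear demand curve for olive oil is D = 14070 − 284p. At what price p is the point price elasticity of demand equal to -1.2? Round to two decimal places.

Ed = −284p/(14070 − 284p). Set this equal to -1.2:
284p = 1.2·(14070 − 284p) ⇒ 284p(1 + 1.2) = 1.2·14070
p = 1.2·14070 / (284·2.2) = 27.0230…

27.02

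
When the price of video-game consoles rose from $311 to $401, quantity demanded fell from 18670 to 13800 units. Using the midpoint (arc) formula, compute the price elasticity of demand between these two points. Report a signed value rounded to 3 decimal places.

-1.187

%ΔQ = (13800 − 18670) / [(18670 + 13800)/2] = -4870/16235 = -0.299969…
%ΔP = (401 − 311) / [(311 + 401)/2] = 90/356 = 0.252808…
Arc Ed = %ΔQ / %ΔP = (-4870/16235) / (90/356) = -1.18654…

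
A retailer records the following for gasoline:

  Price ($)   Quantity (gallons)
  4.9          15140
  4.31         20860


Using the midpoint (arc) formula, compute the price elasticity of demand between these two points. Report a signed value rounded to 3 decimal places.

%ΔQ = (20860 − 15140) / [(15140 + 20860)/2] = 5720/18000 = 0.317777…
%ΔP = (4.31 − 4.9) / [(4.9 + 4.31)/2] = -0.59/4.605 = -0.128121…
Arc Ed = %ΔQ / %ΔP = (5720/18000) / (-0.59/4.605) = -2.48028…

-2.480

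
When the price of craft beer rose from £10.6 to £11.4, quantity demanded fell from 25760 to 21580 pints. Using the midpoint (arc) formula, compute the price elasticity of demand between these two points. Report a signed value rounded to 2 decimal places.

%ΔQ = (21580 − 25760) / [(25760 + 21580)/2] = -4180/23670 = -0.176594…
%ΔP = (11.4 − 10.6) / [(10.6 + 11.4)/2] = 0.8/11 = 0.072727…
Arc Ed = %ΔQ / %ΔP = (-4180/23670) / (0.8/11) = -2.4281…

-2.43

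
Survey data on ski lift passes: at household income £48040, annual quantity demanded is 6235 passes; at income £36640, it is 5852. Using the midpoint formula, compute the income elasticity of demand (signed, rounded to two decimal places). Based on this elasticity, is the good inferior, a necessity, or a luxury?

0.24; necessity

%ΔQ = (5852 − 6235)/[( 6235 + 5852)/2] = -383/6043.5 = -0.063373…
%ΔIncome = (36640 − 48040)/[( 48040 + 36640)/2] = -11400/42340 = -0.269248…
E_income = (-383/6043.5) / (-11400/42340) = 0.2353…
0 < E_income < 1 ⇒ normal good, necessity.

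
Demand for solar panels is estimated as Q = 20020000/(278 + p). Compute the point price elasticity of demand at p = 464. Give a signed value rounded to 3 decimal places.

dQ/dp = −20020000/(278 + p)² = -36.3627. At p = 464, Q = 26981.1.
Ed = (dQ/dp)·(p/Q) = (-36.3627) × (464/26981.1) = -0.62533…

-0.625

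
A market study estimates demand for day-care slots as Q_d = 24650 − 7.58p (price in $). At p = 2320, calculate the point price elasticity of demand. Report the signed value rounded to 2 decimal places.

dQ_d/dp = −7.58. At p = 2320, Q_d = 24650 − 7.58(2320) = 7064.4.
Ed = (dQ_d/dp)·(p/Q_d) = −7.58 × (2320/7064.4) = -2.4893…

-2.49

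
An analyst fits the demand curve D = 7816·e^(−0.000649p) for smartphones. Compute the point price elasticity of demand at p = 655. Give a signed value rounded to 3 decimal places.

-0.425

dD/dp = −0.000649·D = -3.31599. At p = 655, D = 5109.38.
Ed = (dD/dp)·(p/D) = (-3.31599) × (655/5109.38) = -0.42509…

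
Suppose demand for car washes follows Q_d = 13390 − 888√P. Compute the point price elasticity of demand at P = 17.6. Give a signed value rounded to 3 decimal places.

-0.193

dQ_d/dP = −888/(2√P) = -105.834. At P = 17.6, Q_d = 9664.63.
Ed = (dQ_d/dP)·(P/Q_d) = (-105.834) × (17.6/9664.63) = -0.19273…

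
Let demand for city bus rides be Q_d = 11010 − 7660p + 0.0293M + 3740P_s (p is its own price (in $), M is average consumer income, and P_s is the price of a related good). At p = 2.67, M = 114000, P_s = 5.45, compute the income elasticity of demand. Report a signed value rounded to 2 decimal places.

At the given values, Q_d = 11010 − 7660(2.67) + 0.0293(114000) + 3740(5.45) = 14281.
∂Q_d/∂M = 0.0293.
E = (0.0293) × (114000/14281) = 0.2338…

0.23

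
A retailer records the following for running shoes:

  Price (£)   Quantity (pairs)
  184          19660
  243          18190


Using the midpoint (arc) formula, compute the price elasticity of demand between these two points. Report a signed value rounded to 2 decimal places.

%ΔQ = (18190 − 19660) / [(19660 + 18190)/2] = -1470/18925 = -0.077675…
%ΔP = (243 − 184) / [(184 + 243)/2] = 59/213.5 = 0.276346…
Arc Ed = %ΔQ / %ΔP = (-1470/18925) / (59/213.5) = -0.2810…

-0.28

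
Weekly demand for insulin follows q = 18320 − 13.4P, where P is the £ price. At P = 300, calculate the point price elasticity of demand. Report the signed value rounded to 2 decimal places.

-0.28

dq/dP = −13.4. At P = 300, q = 18320 − 13.4(300) = 14300.
Ed = (dq/dP)·(P/q) = −13.4 × (300/14300) = -0.2811…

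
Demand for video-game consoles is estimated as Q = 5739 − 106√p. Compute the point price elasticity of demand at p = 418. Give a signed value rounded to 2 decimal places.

-0.30

dQ/dp = −106/(2√p) = -2.59231. At p = 418, Q = 3571.82.
Ed = (dQ/dp)·(p/Q) = (-2.59231) × (418/3571.82) = -0.3033…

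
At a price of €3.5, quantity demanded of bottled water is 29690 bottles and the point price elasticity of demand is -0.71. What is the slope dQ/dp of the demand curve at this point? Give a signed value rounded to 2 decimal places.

-6022.83

Ed = (dQ/dp)·(p/Q) ⇒ dQ/dp = Ed·Q/p = (-0.71)·29690/3.5 = -6022.8285…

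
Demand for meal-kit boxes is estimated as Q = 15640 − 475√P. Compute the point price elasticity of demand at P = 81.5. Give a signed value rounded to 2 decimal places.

-0.19

dQ/dP = −475/(2√P) = -26.3078. At P = 81.5, Q = 11351.8.
Ed = (dQ/dP)·(P/Q) = (-26.3078) × (81.5/11351.8) = -0.1888…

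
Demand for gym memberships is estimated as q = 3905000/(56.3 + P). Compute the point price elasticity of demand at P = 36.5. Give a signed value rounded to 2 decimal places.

dq/dP = −3905000/(56.3 + P)² = -453.445. At P = 36.5, q = 42079.7.
Ed = (dq/dP)·(P/q) = (-453.445) × (36.5/42079.7) = -0.3933…

-0.39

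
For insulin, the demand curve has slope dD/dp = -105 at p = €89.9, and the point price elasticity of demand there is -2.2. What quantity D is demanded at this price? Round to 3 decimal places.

4290.682

Ed = (dD/dp)·(p/D) ⇒ D = (dD/dp)·p/Ed = (-105)·89.9/(-2.2) = 4290.68181…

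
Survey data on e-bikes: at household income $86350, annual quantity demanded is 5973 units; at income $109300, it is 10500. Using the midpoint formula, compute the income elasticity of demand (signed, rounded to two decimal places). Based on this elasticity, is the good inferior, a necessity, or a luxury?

2.34; luxury

%ΔQ = (10500 − 5973)/[( 5973 + 10500)/2] = 4527/8236.5 = 0.549626…
%ΔIncome = (109300 − 86350)/[( 86350 + 109300)/2] = 22950/97825 = 0.234602…
E_income = (4527/8236.5) / (22950/97825) = 2.3427…
E_income > 1 ⇒ normal good, luxury.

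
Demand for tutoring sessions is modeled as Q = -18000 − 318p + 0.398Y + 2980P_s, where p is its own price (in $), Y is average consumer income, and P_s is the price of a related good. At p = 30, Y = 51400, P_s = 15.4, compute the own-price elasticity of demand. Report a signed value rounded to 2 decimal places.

At the given values, Q = -18000 − 318(30) + 0.398(51400) + 2980(15.4) = 38809.2.
∂Q/∂p = −318.
E = (-318) × (30/38809.2) = -0.2458…

-0.25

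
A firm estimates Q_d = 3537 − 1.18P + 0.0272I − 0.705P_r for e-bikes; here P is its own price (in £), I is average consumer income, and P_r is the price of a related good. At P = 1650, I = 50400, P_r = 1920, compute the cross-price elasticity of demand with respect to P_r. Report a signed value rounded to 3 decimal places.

-0.842

At the given values, Q_d = 3537 − 1.18(1650) + 0.0272(50400) − 0.705(1920) = 1607.28.
∂Q_d/∂P_r = -0.705.
E = (-0.705) × (1920/1607.28) = -0.84216…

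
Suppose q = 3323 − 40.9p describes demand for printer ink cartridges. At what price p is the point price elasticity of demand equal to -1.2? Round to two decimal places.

44.32

Ed = −40.9p/(3323 − 40.9p). Set this equal to -1.2:
40.9p = 1.2·(3323 − 40.9p) ⇒ 40.9p(1 + 1.2) = 1.2·3323
p = 1.2·3323 / (40.9·2.2) = 44.3165…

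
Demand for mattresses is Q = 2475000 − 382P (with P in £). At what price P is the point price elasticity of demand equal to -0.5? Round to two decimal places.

Ed = −382P/(2475000 − 382P). Set this equal to -0.5:
382P = 0.5·(2475000 − 382P) ⇒ 382P(1 + 0.5) = 0.5·2475000
P = 0.5·2475000 / (382·1.5) = 2159.6858…

2159.69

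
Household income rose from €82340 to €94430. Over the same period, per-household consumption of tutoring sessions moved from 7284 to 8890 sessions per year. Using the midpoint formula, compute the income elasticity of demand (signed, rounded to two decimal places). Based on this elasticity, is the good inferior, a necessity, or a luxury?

1.45; luxury

%ΔQ = (8890 − 7284)/[( 7284 + 8890)/2] = 1606/8087 = 0.198590…
%ΔIncome = (94430 − 82340)/[( 82340 + 94430)/2] = 12090/88385 = 0.136787…
E_income = (1606/8087) / (12090/88385) = 1.4518…
E_income > 1 ⇒ normal good, luxury.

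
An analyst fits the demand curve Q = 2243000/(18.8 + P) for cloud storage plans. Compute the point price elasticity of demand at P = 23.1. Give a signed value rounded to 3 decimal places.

-0.551

dQ/dP = −2243000/(18.8 + P)² = -1277.62. At P = 23.1, Q = 53532.2.
Ed = (dQ/dP)·(P/Q) = (-1277.62) × (23.1/53532.2) = -0.55131…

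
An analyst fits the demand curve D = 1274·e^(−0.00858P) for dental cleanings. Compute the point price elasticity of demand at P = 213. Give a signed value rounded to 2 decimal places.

dD/dP = −0.00858·D = -1.75779. At P = 213, D = 204.87.
Ed = (dD/dP)·(P/D) = (-1.75779) × (213/204.87) = -1.8275…

-1.83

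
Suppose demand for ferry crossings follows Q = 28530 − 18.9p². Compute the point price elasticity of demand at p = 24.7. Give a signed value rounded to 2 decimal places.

-1.36

dQ/dp = −2·18.9·p = -933.66. At p = 24.7, Q = 16999.299.
Ed = (dQ/dp)·(p/Q) = (-933.66) × (24.7/16999.299) = -1.3566…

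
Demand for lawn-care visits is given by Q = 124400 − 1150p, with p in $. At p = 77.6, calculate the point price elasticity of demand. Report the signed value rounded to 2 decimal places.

dQ/dp = −1150. At p = 77.6, Q = 124400 − 1150(77.6) = 35160.
Ed = (dQ/dp)·(p/Q) = −1150 × (77.6/35160) = -2.5381…

-2.54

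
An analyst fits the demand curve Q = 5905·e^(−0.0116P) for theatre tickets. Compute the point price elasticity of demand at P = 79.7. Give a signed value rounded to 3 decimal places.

dQ/dP = −0.0116·Q = -27.1746. At P = 79.7, Q = 2342.64.
Ed = (dQ/dP)·(P/Q) = (-27.1746) × (79.7/2342.64) = -0.92452

-0.925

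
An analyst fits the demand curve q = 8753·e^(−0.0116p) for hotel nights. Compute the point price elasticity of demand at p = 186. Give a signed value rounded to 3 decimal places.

dq/dp = −0.0116·q = -11.7376. At p = 186, q = 1011.87.
Ed = (dq/dp)·(p/q) = (-11.7376) × (186/1011.87) = -2.1576

-2.158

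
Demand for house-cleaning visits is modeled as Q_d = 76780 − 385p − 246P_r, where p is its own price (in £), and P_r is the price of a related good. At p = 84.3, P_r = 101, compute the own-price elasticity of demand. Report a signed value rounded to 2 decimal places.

At the given values, Q_d = 76780 − 385(84.3) − 246(101) = 19478.5.
∂Q_d/∂p = −385.
E = (-385) × (84.3/19478.5) = -1.6662…

-1.67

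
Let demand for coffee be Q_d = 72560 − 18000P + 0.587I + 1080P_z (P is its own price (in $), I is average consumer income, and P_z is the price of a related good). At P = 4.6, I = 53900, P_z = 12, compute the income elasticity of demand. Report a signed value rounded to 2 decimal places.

At the given values, Q_d = 72560 − 18000(4.6) + 0.587(53900) + 1080(12) = 34359.3.
∂Q_d/∂I = 0.587.
E = (0.587) × (53900/34359.3) = 0.9208…

0.92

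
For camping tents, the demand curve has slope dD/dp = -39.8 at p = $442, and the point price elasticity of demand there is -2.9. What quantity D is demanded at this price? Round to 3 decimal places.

Ed = (dD/dp)·(p/D) ⇒ D = (dD/dp)·p/Ed = (-39.8)·442/(-2.9) = 6066.06896…

6066.069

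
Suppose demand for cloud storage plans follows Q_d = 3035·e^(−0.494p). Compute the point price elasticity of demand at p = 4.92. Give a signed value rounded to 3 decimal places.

dQ_d/dp = −0.494·Q_d = -131.929. At p = 4.92, Q_d = 267.064.
Ed = (dQ_d/dp)·(p/Q_d) = (-131.929) × (4.92/267.064) = -2.43048

-2.430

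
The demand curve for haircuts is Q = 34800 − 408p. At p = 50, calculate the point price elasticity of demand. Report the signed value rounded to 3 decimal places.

-1.417

dQ/dp = −408. At p = 50, Q = 34800 − 408(50) = 14400.
Ed = (dQ/dp)·(p/Q) = −408 × (50/14400) = -1.41666…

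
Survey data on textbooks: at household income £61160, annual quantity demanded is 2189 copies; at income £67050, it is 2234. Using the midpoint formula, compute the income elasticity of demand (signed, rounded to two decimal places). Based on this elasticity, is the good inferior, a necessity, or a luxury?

%ΔQ = (2234 − 2189)/[( 2189 + 2234)/2] = 45/2211.5 = 0.020348…
%ΔIncome = (67050 − 61160)/[( 61160 + 67050)/2] = 5890/64105 = 0.091880…
E_income = (45/2211.5) / (5890/64105) = 0.2214…
0 < E_income < 1 ⇒ normal good, necessity.

0.22; necessity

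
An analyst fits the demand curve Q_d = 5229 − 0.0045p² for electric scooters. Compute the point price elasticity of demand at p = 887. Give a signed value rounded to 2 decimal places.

-4.19

dQ_d/dp = −2·0.0045·p = -7.983. At p = 887, Q_d = 1688.5395.
Ed = (dQ_d/dp)·(p/Q_d) = (-7.983) × (887/1688.5395) = -4.1935…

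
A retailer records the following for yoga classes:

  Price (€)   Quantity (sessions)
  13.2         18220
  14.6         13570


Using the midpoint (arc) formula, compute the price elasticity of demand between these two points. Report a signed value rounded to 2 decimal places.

%ΔQ = (13570 − 18220) / [(18220 + 13570)/2] = -4650/15895 = -0.292544…
%ΔP = (14.6 − 13.2) / [(13.2 + 14.6)/2] = 1.4/13.9 = 0.100719…
Arc Ed = %ΔQ / %ΔP = (-4650/15895) / (1.4/13.9) = -2.9045…

-2.90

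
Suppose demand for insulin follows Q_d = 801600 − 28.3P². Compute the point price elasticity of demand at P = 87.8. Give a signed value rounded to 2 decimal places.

dQ_d/dP = −2·28.3·P = -4969.48. At P = 87.8, Q_d = 583439.828.
Ed = (dQ_d/dP)·(P/Q_d) = (-4969.48) × (87.8/583439.828) = -0.7478…

-0.75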